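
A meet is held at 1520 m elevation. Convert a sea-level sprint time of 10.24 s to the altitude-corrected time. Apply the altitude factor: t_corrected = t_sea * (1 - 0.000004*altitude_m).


Correction factor = 1 - 0.000004 * 1520 = 0.99392
t_corrected = t_sea * factor = 10.24 * 0.99392
t_corrected = 10.1777 s

10.1777 s


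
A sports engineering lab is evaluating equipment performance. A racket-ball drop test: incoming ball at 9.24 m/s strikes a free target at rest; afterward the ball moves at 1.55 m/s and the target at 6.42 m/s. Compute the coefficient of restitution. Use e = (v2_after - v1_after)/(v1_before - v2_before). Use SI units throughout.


e = (v2_after - v1_after) / (v1_before - v2_before)
Numerator = 6.42 - 1.55 = 4.87
Denominator = 9.24 - 0 = 9.24
e = 4.87 / 9.24 = 0.5271

0.5271


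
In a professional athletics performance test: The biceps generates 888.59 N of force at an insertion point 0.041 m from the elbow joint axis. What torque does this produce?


tau = F * d
tau = 888.59 * 0.041
tau = 36.4322 N*m

36.4322 N*m


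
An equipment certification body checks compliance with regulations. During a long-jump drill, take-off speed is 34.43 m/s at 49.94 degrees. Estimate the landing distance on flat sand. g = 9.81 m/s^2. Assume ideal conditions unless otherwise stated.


R = v^2 * sin(2*theta) / g
Convert angle to radians: theta = 49.94 deg = 0.8716 rad
sin(2*theta) = sin(1.7432) = 0.9852
R = 34.43^2 * 0.9852 / 9.81
R = 1185.4249 * 0.9852 / 9.81 = 119.0463 m

119.0463 m


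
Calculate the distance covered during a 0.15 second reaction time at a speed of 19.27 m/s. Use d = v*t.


d = v * t
d = 19.27 * 0.15
d = 2.8905 m

2.8905 m


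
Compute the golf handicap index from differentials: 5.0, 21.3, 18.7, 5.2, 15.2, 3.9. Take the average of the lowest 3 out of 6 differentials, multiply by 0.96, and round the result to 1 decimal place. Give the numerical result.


All differentials: 5.0, 21.3, 18.7, 5.2, 15.2, 3.9
Sorted: 3.9, 5.0, 5.2, 15.2, 18.7, 21.3
Best 3: 3.9, 5.0, 5.2
Average of best = 14.1 / 3 = 4.7
Raw index = 4.7 * 0.96 = 4.512
Handicap index = round(4.512, 1) = 4.5

4.5


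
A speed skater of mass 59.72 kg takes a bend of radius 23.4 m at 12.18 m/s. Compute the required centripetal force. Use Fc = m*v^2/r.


Fc = m * v^2 / r
v^2 = 12.18^2 = 148.3524
Fc = 59.72 * 148.3524 / 23.4
Fc = 8859.6053 / 23.4 = 378.6156 N

378.6156 N


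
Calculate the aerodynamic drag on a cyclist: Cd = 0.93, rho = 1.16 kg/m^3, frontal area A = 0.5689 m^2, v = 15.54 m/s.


Fd = 0.5 * Cd * rho * A * v^2
Fd = 0.5 * 0.93 * 1.16 * 0.5689 * 15.54^2
v^2 = 241.4916
Fd = 0.5 * 0.93 * 1.16 * 0.5689 * 241.4916 = 74.1052 N

74.1052 N


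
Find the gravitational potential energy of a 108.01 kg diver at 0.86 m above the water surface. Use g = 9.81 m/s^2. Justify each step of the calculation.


PE = m * g * h
PE = 108.01 * 9.81 * 0.86
PE = 1059.5781 * 0.86 = 911.2372 J

911.2372 J


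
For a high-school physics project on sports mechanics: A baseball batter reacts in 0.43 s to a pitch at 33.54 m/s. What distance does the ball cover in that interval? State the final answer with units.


d = v * t
d = 33.54 * 0.43
d = 14.4222 m

14.4222 m


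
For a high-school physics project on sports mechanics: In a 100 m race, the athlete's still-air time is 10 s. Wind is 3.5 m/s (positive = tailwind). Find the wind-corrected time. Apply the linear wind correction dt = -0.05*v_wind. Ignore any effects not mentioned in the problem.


dt = -0.05 * v_wind = -0.05 * 3.5 = -0.175 s
t_corrected = t_still + dt = 10 + (-0.175)
t_corrected = 9.825 s

9.825 s


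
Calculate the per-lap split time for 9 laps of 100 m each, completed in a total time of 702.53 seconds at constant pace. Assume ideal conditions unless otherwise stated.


Split time = total_time / n_laps = 702.53 / 9
Split time = 78.0589 s per lap

78.0589 s


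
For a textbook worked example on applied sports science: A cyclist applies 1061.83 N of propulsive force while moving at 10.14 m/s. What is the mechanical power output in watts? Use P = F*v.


P = F * v
P = 1061.83 * 10.14
P = 10766.9562 W

10766.9562 W


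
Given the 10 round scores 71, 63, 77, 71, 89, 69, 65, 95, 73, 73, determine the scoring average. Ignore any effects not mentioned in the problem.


Average = sum / n
Sum = 746
Average = 746 / 10 = 74.6

74.6


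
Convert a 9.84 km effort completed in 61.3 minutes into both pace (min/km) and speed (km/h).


Pace = time / distance = 61.3 min / 9.84 km = 6.2297 min/km
Speed = distance / time_in_hours = 9.84 / 1.0217 hr
Speed = 9.6313 km/h

6.2297 min/km, 9.6313 km/h


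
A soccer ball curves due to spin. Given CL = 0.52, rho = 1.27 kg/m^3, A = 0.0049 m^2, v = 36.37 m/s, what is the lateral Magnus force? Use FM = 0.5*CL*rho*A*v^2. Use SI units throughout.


FM = 0.5 * CL * rho * A * v^2
FM = 0.5 * 0.52 * 1.27 * 0.0049 * 36.37^2
v^2 = 1322.7769
FM = 0.5 * 0.52 * 1.27 * 0.0049 * 1322.7769 = 2.1402 N

2.1402 N


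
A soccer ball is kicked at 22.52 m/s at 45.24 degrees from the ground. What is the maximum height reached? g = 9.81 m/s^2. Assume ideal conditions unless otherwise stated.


H = (v*sin(theta))^2 / (2*g)
vy = v*sin(theta) = 22.52 * sin(45.24 deg) = 15.9906 m/s
H = vy^2 / (2*g) = 255.6995 / (2*9.81)
H = 255.6995 / 19.62 = 13.0326 m

13.0326 m


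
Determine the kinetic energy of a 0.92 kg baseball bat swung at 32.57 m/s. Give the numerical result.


KE = 0.5 * m * v^2
KE = 0.5 * 0.92 * 32.57^2
KE = 0.5 * 0.92 * 1060.8049 = 487.9703 J

487.9703 J


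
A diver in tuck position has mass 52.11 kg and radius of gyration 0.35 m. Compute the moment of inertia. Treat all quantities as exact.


I = m * k^2
I = 52.11 * 0.35^2
I = 52.11 * 0.1225 = 6.3835 kg*m^2

6.3835 kg*m^2


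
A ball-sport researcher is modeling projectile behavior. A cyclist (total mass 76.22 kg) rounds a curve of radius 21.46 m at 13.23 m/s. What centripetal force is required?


Fc = m * v^2 / r
v^2 = 13.23^2 = 175.0329
Fc = 76.22 * 175.0329 / 21.46
Fc = 13341.0076 / 21.46 = 621.6686 N

621.6686 N


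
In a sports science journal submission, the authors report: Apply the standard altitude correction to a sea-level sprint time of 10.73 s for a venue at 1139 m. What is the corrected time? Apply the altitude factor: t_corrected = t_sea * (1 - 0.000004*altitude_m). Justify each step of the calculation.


Correction factor = 1 - 0.000004 * 1139 = 0.995444
t_corrected = t_sea * factor = 10.73 * 0.995444
t_corrected = 10.6811 s

10.6811 s


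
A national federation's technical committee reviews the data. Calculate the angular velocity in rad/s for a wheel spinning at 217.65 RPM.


omega = RPM * 2 * pi / 60
omega = 217.65 * 2 * 3.14159 / 60
omega = 1367.5353 / 60 = 22.7923 rad/s

22.7923 rad/s


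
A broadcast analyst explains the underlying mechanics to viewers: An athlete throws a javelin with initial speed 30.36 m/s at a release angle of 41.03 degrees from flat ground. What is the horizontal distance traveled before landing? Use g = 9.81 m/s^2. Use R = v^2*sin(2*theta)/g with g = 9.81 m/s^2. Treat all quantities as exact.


R = v^2 * sin(2*theta) / g
Convert angle to radians: theta = 41.03 deg = 0.7161 rad
sin(2*theta) = sin(1.4322) = 0.9904
R = 30.36^2 * 0.9904 / 9.81
R = 921.7296 * 0.9904 / 9.81 = 93.0574 m

93.0574 m


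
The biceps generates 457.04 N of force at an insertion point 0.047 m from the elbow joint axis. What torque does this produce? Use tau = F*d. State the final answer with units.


tau = F * d
tau = 457.04 * 0.047
tau = 21.4809 N*m

21.4809 N*m


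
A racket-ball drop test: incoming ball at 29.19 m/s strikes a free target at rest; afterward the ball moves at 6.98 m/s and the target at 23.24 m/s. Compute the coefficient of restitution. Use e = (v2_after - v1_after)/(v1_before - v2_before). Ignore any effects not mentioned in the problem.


e = (v2_after - v1_after) / (v1_before - v2_before)
Numerator = 23.24 - 6.98 = 16.26
Denominator = 29.19 - 0 = 29.19
e = 16.26 / 29.19 = 0.557

0.557


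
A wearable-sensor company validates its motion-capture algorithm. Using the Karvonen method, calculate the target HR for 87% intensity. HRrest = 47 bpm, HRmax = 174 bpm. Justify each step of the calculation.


Target = HRrest + pct*(HRmax - HRrest)
Heart rate reserve = HRmax - HRrest = 174 - 47 = 127 bpm
Fraction = 87% = 0.87
Target = 47 + 0.87 * 127
Target = 47 + 110.49 = 157.49 bpm

157.49 bpm


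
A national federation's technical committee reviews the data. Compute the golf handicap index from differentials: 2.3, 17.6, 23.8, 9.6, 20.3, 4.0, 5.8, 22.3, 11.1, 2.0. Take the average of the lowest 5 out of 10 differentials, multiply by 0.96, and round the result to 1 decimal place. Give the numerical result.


All differentials: 2.3, 17.6, 23.8, 9.6, 20.3, 4.0, 5.8, 22.3, 11.1, 2.0
Sorted: 2.0, 2.3, 4.0, 5.8, 9.6, 11.1, 17.6, 20.3, 22.3, 23.8
Best 5: 2.0, 2.3, 4.0, 5.8, 9.6
Average of best = 23.7 / 5 = 4.74
Raw index = 4.74 * 0.96 = 4.5504
Handicap index = round(4.5504, 1) = 4.6

4.6


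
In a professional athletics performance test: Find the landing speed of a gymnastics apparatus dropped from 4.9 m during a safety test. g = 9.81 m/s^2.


v = sqrt(2 * g * h)
v = sqrt(2 * 9.81 * 4.9)
v = sqrt(96.138) = 9.805 m/s

9.805 m/s


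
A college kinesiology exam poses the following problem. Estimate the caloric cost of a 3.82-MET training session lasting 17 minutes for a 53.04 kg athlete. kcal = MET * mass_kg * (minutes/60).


kcal = MET * mass * time_hr
Convert time: 17 min = 0.2833 hr
kcal = 3.82 * 53.04 * 0.2833
kcal = 57.407 kcal

57.407 kcal


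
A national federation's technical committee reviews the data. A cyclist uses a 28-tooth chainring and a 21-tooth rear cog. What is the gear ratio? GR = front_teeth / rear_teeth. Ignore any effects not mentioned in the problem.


GR = front_teeth / rear_teeth
GR = 28 / 21
GR = 1.3333

1.3333


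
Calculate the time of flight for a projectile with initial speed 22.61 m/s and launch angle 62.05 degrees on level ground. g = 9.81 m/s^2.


T = 2*v*sin(theta)/g
sin(theta) = sin(62.05 deg) = 0.8834
T = 2*22.61*0.8834 / 9.81
T = 39.9454 / 9.81 = 4.0719 s

4.0719 s


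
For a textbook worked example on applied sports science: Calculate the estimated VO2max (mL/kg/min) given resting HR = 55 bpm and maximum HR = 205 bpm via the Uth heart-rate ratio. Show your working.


VO2max = 15.3 * HRmax / HRrest
VO2max = 15.3 * 205 / 55
VO2max = 3136.5 / 55 = 57.0273 mL/kg/min

57.0273 mL/kg/min


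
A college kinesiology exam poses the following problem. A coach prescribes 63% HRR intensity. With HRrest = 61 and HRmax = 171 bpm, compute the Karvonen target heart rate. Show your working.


Target = HRrest + pct*(HRmax - HRrest)
Heart rate reserve = HRmax - HRrest = 171 - 61 = 110 bpm
Fraction = 63% = 0.63
Target = 61 + 0.63 * 110
Target = 61 + 69.3 = 130.3 bpm

130.3 bpm


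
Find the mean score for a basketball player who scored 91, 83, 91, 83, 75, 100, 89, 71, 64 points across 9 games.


Average = sum / n
Sum = 747
Average = 747 / 9 = 83

83


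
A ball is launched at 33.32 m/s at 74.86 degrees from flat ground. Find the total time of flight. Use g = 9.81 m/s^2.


T = 2*v*sin(theta)/g
sin(theta) = sin(74.86 deg) = 0.9653
T = 2*33.32*0.9653 / 9.81
T = 64.327 / 9.81 = 6.5573 s

6.5573 s


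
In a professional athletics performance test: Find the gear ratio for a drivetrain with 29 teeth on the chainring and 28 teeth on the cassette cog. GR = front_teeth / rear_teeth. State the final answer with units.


GR = front_teeth / rear_teeth
GR = 29 / 28
GR = 1.0357

1.0357


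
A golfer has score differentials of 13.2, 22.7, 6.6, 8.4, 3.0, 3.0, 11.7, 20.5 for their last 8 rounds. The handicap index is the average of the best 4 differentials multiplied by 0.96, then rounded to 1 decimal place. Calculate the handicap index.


All differentials: 13.2, 22.7, 6.6, 8.4, 3.0, 3.0, 11.7, 20.5
Sorted: 3.0, 3.0, 6.6, 8.4, 11.7, 13.2, 20.5, 22.7
Best 4: 3.0, 3.0, 6.6, 8.4
Average of best = 21 / 4 = 5.25
Raw index = 5.25 * 0.96 = 5.04
Handicap index = round(5.04, 1) = 5.0

5.0


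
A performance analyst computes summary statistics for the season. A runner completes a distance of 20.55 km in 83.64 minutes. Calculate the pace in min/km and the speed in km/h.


Pace = time / distance = 83.64 min / 20.55 km = 4.0701 min/km
Speed = distance / time_in_hours = 20.55 / 1.394 hr
Speed = 14.7418 km/h

4.0701 min/km, 14.7418 km/h


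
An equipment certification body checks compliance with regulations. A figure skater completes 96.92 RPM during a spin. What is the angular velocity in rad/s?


omega = RPM * 2 * pi / 60
omega = 96.92 * 2 * 3.14159 / 60
omega = 608.9663 / 60 = 10.1494 rad/s

10.1494 rad/s


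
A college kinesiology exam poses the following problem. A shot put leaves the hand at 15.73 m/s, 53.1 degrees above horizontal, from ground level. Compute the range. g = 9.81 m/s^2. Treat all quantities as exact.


R = v^2 * sin(2*theta) / g
Convert angle to radians: theta = 53.1 deg = 0.9268 rad
sin(2*theta) = sin(1.8535) = 0.9603
R = 15.73^2 * 0.9603 / 9.81
R = 247.4329 * 0.9603 / 9.81 = 24.221 m

24.221 m


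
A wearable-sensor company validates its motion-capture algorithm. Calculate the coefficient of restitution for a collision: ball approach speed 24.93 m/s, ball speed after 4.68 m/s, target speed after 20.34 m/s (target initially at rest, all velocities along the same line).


e = (v2_after - v1_after) / (v1_before - v2_before)
Numerator = 20.34 - 4.68 = 15.66
Denominator = 24.93 - 0 = 24.93
e = 15.66 / 24.93 = 0.6282

0.6282


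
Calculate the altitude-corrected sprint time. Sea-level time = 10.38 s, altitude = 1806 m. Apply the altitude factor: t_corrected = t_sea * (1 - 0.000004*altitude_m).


Correction factor = 1 - 0.000004 * 1806 = 0.992776
t_corrected = t_sea * factor = 10.38 * 0.992776
t_corrected = 10.305 s

10.305 s


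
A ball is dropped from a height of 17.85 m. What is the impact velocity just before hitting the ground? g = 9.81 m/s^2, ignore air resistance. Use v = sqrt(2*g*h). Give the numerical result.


v = sqrt(2 * g * h)
v = sqrt(2 * 9.81 * 17.85)
v = sqrt(350.217) = 18.7141 m/s

18.7141 m/s


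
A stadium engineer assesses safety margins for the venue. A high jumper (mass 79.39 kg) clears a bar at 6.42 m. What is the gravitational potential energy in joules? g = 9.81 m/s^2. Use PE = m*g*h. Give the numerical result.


PE = m * g * h
PE = 79.39 * 9.81 * 6.42
PE = 778.8159 * 6.42 = 4999.9981 J

4999.9981 J


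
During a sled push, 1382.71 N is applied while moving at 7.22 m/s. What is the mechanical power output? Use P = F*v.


P = F * v
P = 1382.71 * 7.22
P = 9983.1662 W

9983.1662 W


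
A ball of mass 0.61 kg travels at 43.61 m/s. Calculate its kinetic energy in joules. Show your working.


KE = 0.5 * m * v^2
KE = 0.5 * 0.61 * 43.61^2
KE = 0.5 * 0.61 * 1901.8321 = 580.0588 J

580.0588 J


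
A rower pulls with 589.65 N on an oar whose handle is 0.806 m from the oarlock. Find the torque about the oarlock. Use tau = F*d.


tau = F * d
tau = 589.65 * 0.806
tau = 475.2579 N*m

475.2579 N*m


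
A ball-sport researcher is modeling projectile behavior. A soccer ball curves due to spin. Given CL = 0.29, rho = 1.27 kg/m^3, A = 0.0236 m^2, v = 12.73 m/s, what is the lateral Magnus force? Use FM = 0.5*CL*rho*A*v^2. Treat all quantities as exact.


FM = 0.5 * CL * rho * A * v^2
FM = 0.5 * 0.29 * 1.27 * 0.0236 * 12.73^2
v^2 = 162.0529
FM = 0.5 * 0.29 * 1.27 * 0.0236 * 162.0529 = 0.7043 N

0.7043 N


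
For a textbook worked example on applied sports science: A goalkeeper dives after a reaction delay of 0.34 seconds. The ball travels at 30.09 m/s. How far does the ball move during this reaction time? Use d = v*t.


d = v * t
d = 30.09 * 0.34
d = 10.2306 m

10.2306 m


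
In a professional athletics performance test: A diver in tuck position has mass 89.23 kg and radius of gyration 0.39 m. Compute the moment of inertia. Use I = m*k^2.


I = m * k^2
I = 89.23 * 0.39^2
I = 89.23 * 0.1521 = 13.5719 kg*m^2

13.5719 kg*m^2


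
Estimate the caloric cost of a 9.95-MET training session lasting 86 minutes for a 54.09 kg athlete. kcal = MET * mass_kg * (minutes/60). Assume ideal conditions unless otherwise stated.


kcal = MET * mass * time_hr
Convert time: 86 min = 1.4333 hr
kcal = 9.95 * 54.09 * 1.4333
kcal = 771.4136 kcal

771.4136 kcal


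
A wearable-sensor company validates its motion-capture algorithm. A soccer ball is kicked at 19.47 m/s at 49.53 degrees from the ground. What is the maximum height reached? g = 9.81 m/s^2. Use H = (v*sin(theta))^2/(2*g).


H = (v*sin(theta))^2 / (2*g)
vy = v*sin(theta) = 19.47 * sin(49.53 deg) = 14.8117 m/s
H = vy^2 / (2*g) = 219.3871 / (2*9.81)
H = 219.3871 / 19.62 = 11.1818 m

11.1818 m


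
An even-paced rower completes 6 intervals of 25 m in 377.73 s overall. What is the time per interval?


Split time = total_time / n_laps = 377.73 / 6
Split time = 62.955 s per lap

62.955 s


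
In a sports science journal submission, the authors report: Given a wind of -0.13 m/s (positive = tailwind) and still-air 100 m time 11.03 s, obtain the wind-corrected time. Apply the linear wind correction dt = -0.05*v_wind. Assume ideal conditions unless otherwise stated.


dt = -0.05 * v_wind = -0.05 * -0.13 = 0.0065 s
t_corrected = t_still + dt = 11.03 + (0.0065)
t_corrected = 11.0365 s

11.0365 s


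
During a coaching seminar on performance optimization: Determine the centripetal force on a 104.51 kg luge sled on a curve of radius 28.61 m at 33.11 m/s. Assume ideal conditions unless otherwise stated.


Fc = m * v^2 / r
v^2 = 33.11^2 = 1096.2721
Fc = 104.51 * 1096.2721 / 28.61
Fc = 114571.3972 / 28.61 = 4004.5927 N

4004.5927 N


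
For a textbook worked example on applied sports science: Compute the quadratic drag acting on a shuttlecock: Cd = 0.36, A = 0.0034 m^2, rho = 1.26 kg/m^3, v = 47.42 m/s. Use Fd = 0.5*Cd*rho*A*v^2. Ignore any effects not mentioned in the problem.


Fd = 0.5 * Cd * rho * A * v^2
Fd = 0.5 * 0.36 * 1.26 * 0.0034 * 47.42^2
v^2 = 2248.6564
Fd = 0.5 * 0.36 * 1.26 * 0.0034 * 2248.6564 = 1.734 N

1.734 N


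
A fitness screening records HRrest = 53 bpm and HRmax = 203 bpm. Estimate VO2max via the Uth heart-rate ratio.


VO2max = 15.3 * HRmax / HRrest
VO2max = 15.3 * 203 / 53
VO2max = 3105.9 / 53 = 58.6019 mL/kg/min

58.6019 mL/kg/min


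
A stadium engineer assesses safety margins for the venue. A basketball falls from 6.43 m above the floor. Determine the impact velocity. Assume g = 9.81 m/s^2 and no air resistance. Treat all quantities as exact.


v = sqrt(2 * g * h)
v = sqrt(2 * 9.81 * 6.43)
v = sqrt(126.1566) = 11.2319 m/s

11.2319 m/s


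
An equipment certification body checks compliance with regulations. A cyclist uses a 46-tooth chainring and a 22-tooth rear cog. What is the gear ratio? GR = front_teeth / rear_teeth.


GR = front_teeth / rear_teeth
GR = 46 / 22
GR = 2.0909

2.0909


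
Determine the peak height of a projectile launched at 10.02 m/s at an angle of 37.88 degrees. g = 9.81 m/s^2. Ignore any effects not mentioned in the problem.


H = (v*sin(theta))^2 / (2*g)
vy = v*sin(theta) = 10.02 * sin(37.88 deg) = 6.1524 m/s
H = vy^2 / (2*g) = 37.8517 / (2*9.81)
H = 37.8517 / 19.62 = 1.9292 m

1.9292 m


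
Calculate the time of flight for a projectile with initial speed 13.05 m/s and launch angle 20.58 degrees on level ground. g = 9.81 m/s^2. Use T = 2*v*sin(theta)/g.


T = 2*v*sin(theta)/g
sin(theta) = sin(20.58 deg) = 0.3515
T = 2*13.05*0.3515 / 9.81
T = 9.1745 / 9.81 = 0.9352 s

0.9352 s


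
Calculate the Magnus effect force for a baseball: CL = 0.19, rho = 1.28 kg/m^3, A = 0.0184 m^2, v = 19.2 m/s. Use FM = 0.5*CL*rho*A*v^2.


FM = 0.5 * CL * rho * A * v^2
FM = 0.5 * 0.19 * 1.28 * 0.0184 * 19.2^2
v^2 = 368.64
FM = 0.5 * 0.19 * 1.28 * 0.0184 * 368.64 = 0.8248 N

0.8248 N


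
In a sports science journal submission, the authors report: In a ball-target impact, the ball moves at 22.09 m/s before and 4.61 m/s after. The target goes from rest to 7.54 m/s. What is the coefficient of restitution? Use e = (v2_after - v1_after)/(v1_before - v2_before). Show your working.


e = (v2_after - v1_after) / (v1_before - v2_before)
Numerator = 7.54 - 4.61 = 2.93
Denominator = 22.09 - 0 = 22.09
e = 2.93 / 22.09 = 0.1326

0.1326


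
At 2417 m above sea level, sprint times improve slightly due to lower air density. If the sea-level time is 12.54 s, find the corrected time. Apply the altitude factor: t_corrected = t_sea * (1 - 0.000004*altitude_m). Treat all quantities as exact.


Correction factor = 1 - 0.000004 * 2417 = 0.990332
t_corrected = t_sea * factor = 12.54 * 0.990332
t_corrected = 12.4188 s

12.4188 s


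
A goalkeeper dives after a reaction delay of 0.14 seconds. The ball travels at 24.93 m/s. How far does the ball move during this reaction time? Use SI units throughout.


d = v * t
d = 24.93 * 0.14
d = 3.4902 m

3.4902 m


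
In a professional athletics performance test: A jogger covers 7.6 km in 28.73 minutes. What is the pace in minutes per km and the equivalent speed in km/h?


Pace = time / distance = 28.73 min / 7.6 km = 3.7803 min/km
Speed = distance / time_in_hours = 7.6 / 0.4788 hr
Speed = 15.8719 km/h

3.7803 min/km, 15.8719 km/h


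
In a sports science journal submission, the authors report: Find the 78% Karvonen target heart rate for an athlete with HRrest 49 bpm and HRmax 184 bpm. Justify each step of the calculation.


Target = HRrest + pct*(HRmax - HRrest)
Heart rate reserve = HRmax - HRrest = 184 - 49 = 135 bpm
Fraction = 78% = 0.78
Target = 49 + 0.78 * 135
Target = 49 + 105.3 = 154.3 bpm

154.3 bpm


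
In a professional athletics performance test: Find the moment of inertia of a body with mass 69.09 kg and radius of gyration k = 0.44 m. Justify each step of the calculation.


I = m * k^2
I = 69.09 * 0.44^2
I = 69.09 * 0.1936 = 13.3758 kg*m^2

13.3758 kg*m^2


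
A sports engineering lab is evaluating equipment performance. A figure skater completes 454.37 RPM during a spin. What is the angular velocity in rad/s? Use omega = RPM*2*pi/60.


omega = RPM * 2 * pi / 60
omega = 454.37 * 2 * 3.14159 / 60
omega = 2854.8909 / 60 = 47.5815 rad/s

47.5815 rad/s


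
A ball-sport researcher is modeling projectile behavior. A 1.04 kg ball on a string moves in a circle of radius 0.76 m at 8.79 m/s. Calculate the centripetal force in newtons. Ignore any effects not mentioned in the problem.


Fc = m * v^2 / r
v^2 = 8.79^2 = 77.2641
Fc = 1.04 * 77.2641 / 0.76
Fc = 80.3547 / 0.76 = 105.7298 N

105.7298 N


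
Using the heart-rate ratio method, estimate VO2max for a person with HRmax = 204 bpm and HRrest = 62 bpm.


VO2max = 15.3 * HRmax / HRrest
VO2max = 15.3 * 204 / 62
VO2max = 3121.2 / 62 = 50.3419 mL/kg/min

50.3419 mL/kg/min


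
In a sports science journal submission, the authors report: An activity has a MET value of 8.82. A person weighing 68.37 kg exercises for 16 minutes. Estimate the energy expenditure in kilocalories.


kcal = MET * mass * time_hr
Convert time: 16 min = 0.2667 hr
kcal = 8.82 * 68.37 * 0.2667
kcal = 160.8062 kcal

160.8062 kcal


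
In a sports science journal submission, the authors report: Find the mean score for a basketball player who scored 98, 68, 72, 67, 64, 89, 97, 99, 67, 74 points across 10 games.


Average = sum / n
Sum = 795
Average = 795 / 10 = 79.5

79.5


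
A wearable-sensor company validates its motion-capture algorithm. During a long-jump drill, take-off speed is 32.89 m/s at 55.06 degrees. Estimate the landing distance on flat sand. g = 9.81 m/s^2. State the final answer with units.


R = v^2 * sin(2*theta) / g
Convert angle to radians: theta = 55.06 deg = 0.961 rad
sin(2*theta) = sin(1.922) = 0.939
R = 32.89^2 * 0.939 / 9.81
R = 1081.7521 * 0.939 / 9.81 = 103.541 m

103.541 m


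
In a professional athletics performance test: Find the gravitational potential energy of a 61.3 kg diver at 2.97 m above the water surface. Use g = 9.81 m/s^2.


PE = m * g * h
PE = 61.3 * 9.81 * 2.97
PE = 601.353 * 2.97 = 1786.0184 J

1786.0184 J


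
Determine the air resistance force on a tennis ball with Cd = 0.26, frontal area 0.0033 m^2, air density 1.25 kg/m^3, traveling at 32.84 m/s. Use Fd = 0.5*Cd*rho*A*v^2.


Fd = 0.5 * Cd * rho * A * v^2
Fd = 0.5 * 0.26 * 1.25 * 0.0033 * 32.84^2
v^2 = 1078.4656
Fd = 0.5 * 0.26 * 1.25 * 0.0033 * 1078.4656 = 0.5783 N

0.5783 N


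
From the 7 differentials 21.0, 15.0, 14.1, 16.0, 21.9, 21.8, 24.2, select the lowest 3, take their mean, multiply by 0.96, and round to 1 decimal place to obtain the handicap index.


All differentials: 21.0, 15.0, 14.1, 16.0, 21.9, 21.8, 24.2
Sorted: 14.1, 15.0, 16.0, 21.0, 21.8, 21.9, 24.2
Best 3: 14.1, 15.0, 16.0
Average of best = 45.1 / 3 = 15.0333
Raw index = 15.0333 * 0.96 = 14.432
Handicap index = round(14.432, 1) = 14.4

14.4


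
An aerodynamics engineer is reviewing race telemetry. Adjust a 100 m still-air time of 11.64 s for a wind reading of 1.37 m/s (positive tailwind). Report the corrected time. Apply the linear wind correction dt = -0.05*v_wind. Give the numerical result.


dt = -0.05 * v_wind = -0.05 * 1.37 = -0.0685 s
t_corrected = t_still + dt = 11.64 + (-0.0685)
t_corrected = 11.5715 s

11.5715 s


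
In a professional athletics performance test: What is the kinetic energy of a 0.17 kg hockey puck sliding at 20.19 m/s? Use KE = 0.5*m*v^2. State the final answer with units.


KE = 0.5 * m * v^2
KE = 0.5 * 0.17 * 20.19^2
KE = 0.5 * 0.17 * 407.6361 = 34.6491 J

34.6491 J


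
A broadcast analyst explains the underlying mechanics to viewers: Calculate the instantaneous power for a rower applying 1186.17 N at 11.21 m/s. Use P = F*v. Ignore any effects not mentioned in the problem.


P = F * v
P = 1186.17 * 11.21
P = 13296.9657 W

13296.9657 W


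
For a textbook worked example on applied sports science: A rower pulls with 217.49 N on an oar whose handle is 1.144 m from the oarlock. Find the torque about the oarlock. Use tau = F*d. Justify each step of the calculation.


tau = F * d
tau = 217.49 * 1.144
tau = 248.8086 N*m

248.8086 N*m


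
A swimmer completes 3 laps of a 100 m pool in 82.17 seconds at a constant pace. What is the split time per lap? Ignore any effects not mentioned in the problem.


Split time = total_time / n_laps = 82.17 / 3
Split time = 27.39 s per lap

27.39 s


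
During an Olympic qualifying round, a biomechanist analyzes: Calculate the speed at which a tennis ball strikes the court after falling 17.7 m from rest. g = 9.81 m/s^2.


v = sqrt(2 * g * h)
v = sqrt(2 * 9.81 * 17.7)
v = sqrt(347.274) = 18.6353 m/s

18.6353 m/s


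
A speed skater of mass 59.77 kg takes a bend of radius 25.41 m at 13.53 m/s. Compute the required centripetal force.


Fc = m * v^2 / r
v^2 = 13.53^2 = 183.0609
Fc = 59.77 * 183.0609 / 25.41
Fc = 10941.55 / 25.41 = 430.6002 N

430.6002 N


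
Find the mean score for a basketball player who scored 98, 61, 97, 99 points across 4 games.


Average = sum / n
Sum = 355
Average = 355 / 4 = 88.75

88.75


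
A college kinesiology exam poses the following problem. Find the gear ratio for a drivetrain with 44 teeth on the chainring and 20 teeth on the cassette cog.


GR = front_teeth / rear_teeth
GR = 44 / 20
GR = 2.2

2.2


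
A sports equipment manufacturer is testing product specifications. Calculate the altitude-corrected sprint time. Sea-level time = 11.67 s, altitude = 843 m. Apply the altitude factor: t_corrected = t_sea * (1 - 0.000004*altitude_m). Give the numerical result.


Correction factor = 1 - 0.000004 * 843 = 0.996628
t_corrected = t_sea * factor = 11.67 * 0.996628
t_corrected = 11.6306 s

11.6306 s


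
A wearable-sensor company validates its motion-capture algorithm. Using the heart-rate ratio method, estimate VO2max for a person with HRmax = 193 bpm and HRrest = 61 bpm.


VO2max = 15.3 * HRmax / HRrest
VO2max = 15.3 * 193 / 61
VO2max = 2952.9 / 61 = 48.4082 mL/kg/min

48.4082 mL/kg/min


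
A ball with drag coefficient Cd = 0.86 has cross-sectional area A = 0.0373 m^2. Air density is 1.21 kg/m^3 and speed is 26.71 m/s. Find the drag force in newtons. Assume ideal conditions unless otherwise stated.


Fd = 0.5 * Cd * rho * A * v^2
Fd = 0.5 * 0.86 * 1.21 * 0.0373 * 26.71^2
v^2 = 713.4241
Fd = 0.5 * 0.86 * 1.21 * 0.0373 * 713.4241 = 13.8456 N

13.8456 N


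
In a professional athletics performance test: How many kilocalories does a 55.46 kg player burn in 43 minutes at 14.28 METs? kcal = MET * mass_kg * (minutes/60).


kcal = MET * mass * time_hr
Convert time: 43 min = 0.7167 hr
kcal = 14.28 * 55.46 * 0.7167
kcal = 567.5776 kcal

567.5776 kcal


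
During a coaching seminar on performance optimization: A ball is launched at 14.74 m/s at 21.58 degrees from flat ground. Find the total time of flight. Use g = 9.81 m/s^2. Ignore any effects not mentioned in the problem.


T = 2*v*sin(theta)/g
sin(theta) = sin(21.58 deg) = 0.3678
T = 2*14.74*0.3678 / 9.81
T = 10.8427 / 9.81 = 1.1053 s

1.1053 s


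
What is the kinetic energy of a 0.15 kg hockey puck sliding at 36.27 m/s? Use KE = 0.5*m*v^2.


KE = 0.5 * m * v^2
KE = 0.5 * 0.15 * 36.27^2
KE = 0.5 * 0.15 * 1315.5129 = 98.6635 J

98.6635 J


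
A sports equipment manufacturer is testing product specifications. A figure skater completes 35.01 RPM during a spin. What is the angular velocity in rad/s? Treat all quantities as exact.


omega = RPM * 2 * pi / 60
omega = 35.01 * 2 * 3.14159 / 60
omega = 219.9743 / 60 = 3.6662 rad/s

3.6662 rad/s


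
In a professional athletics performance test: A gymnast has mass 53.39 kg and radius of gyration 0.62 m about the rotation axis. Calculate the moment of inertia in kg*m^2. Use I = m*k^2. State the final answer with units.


I = m * k^2
I = 53.39 * 0.62^2
I = 53.39 * 0.3844 = 20.5231 kg*m^2

20.5231 kg*m^2


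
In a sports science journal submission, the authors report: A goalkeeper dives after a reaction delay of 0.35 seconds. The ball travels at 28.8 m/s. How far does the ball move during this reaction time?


d = v * t
d = 28.8 * 0.35
d = 10.08 m

10.08 m


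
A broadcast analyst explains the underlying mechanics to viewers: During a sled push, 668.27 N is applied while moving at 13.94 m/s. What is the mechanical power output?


P = F * v
P = 668.27 * 13.94
P = 9315.6838 W

9315.6838 W


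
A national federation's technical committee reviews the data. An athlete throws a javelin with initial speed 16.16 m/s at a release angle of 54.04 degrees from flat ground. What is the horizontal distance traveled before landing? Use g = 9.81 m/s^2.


R = v^2 * sin(2*theta) / g
Convert angle to radians: theta = 54.04 deg = 0.9432 rad
sin(2*theta) = sin(1.8864) = 0.9506
R = 16.16^2 * 0.9506 / 9.81
R = 261.1456 * 0.9506 / 9.81 = 25.3059 m

25.3059 m


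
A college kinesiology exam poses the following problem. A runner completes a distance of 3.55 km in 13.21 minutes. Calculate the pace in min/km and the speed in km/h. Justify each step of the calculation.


Pace = time / distance = 13.21 min / 3.55 km = 3.7211 min/km
Speed = distance / time_in_hours = 3.55 / 0.2202 hr
Speed = 16.1241 km/h

3.7211 min/km, 16.1241 km/h


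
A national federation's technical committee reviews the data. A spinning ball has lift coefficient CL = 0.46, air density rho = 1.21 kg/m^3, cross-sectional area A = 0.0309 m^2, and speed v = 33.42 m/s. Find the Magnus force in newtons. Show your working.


FM = 0.5 * CL * rho * A * v^2
FM = 0.5 * 0.46 * 1.21 * 0.0309 * 33.42^2
v^2 = 1116.8964
FM = 0.5 * 0.46 * 1.21 * 0.0309 * 1116.8964 = 9.6047 N

9.6047 N


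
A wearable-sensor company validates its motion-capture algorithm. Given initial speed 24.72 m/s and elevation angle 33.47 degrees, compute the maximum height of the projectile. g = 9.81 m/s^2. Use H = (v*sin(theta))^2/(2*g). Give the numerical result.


H = (v*sin(theta))^2 / (2*g)
vy = v*sin(theta) = 24.72 * sin(33.47 deg) = 13.6331 m/s
H = vy^2 / (2*g) = 185.8611 / (2*9.81)
H = 185.8611 / 19.62 = 9.473 m

9.473 m


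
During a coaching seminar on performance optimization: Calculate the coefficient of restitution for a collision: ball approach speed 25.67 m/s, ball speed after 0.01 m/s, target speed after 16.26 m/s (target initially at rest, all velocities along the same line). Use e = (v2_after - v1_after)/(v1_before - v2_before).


e = (v2_after - v1_after) / (v1_before - v2_before)
Numerator = 16.26 - 0.01 = 16.25
Denominator = 25.67 - 0 = 25.67
e = 16.25 / 25.67 = 0.633

0.633


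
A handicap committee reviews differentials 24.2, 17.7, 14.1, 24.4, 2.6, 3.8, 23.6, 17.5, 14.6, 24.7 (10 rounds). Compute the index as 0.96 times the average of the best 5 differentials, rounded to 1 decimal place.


All differentials: 24.2, 17.7, 14.1, 24.4, 2.6, 3.8, 23.6, 17.5, 14.6, 24.7
Sorted: 2.6, 3.8, 14.1, 14.6, 17.5, 17.7, 23.6, 24.2, 24.4, 24.7
Best 5: 2.6, 3.8, 14.1, 14.6, 17.5
Average of best = 52.6 / 5 = 10.52
Raw index = 10.52 * 0.96 = 10.0992
Handicap index = round(10.0992, 1) = 10.1

10.1


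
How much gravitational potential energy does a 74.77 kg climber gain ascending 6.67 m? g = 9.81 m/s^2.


PE = m * g * h
PE = 74.77 * 9.81 * 6.67
PE = 733.4937 * 6.67 = 4892.403 J

4892.403 J


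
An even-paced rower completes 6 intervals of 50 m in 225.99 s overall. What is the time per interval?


Split time = total_time / n_laps = 225.99 / 6
Split time = 37.665 s per lap

37.665 s


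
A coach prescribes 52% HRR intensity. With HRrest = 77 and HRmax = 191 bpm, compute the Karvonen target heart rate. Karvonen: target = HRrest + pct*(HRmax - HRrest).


Target = HRrest + pct*(HRmax - HRrest)
Heart rate reserve = HRmax - HRrest = 191 - 77 = 114 bpm
Fraction = 52% = 0.52
Target = 77 + 0.52 * 114
Target = 77 + 59.28 = 136.28 bpm

136.28 bpm


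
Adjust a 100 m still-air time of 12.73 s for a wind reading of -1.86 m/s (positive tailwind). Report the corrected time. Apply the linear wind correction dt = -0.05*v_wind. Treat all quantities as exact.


dt = -0.05 * v_wind = -0.05 * -1.86 = 0.093 s
t_corrected = t_still + dt = 12.73 + (0.093)
t_corrected = 12.823 s

12.823 s


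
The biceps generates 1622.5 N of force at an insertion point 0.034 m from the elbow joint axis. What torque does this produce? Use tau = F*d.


tau = F * d
tau = 1622.5 * 0.034
tau = 55.165 N*m

55.165 N*m


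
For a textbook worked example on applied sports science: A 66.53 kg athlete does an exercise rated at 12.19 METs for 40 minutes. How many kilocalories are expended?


kcal = MET * mass * time_hr
Convert time: 40 min = 0.6667 hr
kcal = 12.19 * 66.53 * 0.6667
kcal = 540.6671 kcal

540.6671 kcal


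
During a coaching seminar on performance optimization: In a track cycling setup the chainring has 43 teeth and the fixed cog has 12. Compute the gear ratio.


GR = front_teeth / rear_teeth
GR = 43 / 12
GR = 3.5833

3.5833


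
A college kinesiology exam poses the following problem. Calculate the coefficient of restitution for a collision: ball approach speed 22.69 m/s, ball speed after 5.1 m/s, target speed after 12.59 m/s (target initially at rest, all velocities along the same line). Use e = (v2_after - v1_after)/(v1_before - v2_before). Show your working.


e = (v2_after - v1_after) / (v1_before - v2_before)
Numerator = 12.59 - 5.1 = 7.49
Denominator = 22.69 - 0 = 22.69
e = 7.49 / 22.69 = 0.3301

0.3301


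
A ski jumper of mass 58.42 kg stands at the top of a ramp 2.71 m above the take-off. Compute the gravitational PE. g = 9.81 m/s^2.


PE = m * g * h
PE = 58.42 * 9.81 * 2.71
PE = 573.1002 * 2.71 = 1553.1015 J

1553.1015 J


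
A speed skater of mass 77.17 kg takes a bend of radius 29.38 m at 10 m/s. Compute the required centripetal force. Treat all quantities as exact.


Fc = m * v^2 / r
v^2 = 10^2 = 100
Fc = 77.17 * 100 / 29.38
Fc = 7717 / 29.38 = 262.6617 N

262.6617 N


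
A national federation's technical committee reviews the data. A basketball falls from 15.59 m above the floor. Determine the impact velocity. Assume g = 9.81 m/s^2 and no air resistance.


v = sqrt(2 * g * h)
v = sqrt(2 * 9.81 * 15.59)
v = sqrt(305.8758) = 17.4893 m/s

17.4893 m/s


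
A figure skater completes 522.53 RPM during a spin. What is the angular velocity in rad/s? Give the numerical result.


omega = RPM * 2 * pi / 60
omega = 522.53 * 2 * 3.14159 / 60
omega = 3283.1528 / 60 = 54.7192 rad/s

54.7192 rad/s


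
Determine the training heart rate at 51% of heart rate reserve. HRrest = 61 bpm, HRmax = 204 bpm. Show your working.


Target = HRrest + pct*(HRmax - HRrest)
Heart rate reserve = HRmax - HRrest = 204 - 61 = 143 bpm
Fraction = 51% = 0.51
Target = 61 + 0.51 * 143
Target = 61 + 72.93 = 133.93 bpm

133.93 bpm


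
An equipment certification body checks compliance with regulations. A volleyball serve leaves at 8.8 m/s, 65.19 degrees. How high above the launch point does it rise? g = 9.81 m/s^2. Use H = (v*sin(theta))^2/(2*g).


H = (v*sin(theta))^2 / (2*g)
vy = v*sin(theta) = 8.8 * sin(65.19 deg) = 7.9878 m/s
H = vy^2 / (2*g) = 63.8049 / (2*9.81)
H = 63.8049 / 19.62 = 3.252 m

3.252 m


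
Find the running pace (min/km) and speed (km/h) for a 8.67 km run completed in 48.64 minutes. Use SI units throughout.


Pace = time / distance = 48.64 min / 8.67 km = 5.6101 min/km
Speed = distance / time_in_hours = 8.67 / 0.8107 hr
Speed = 10.6949 km/h

5.6101 min/km, 10.6949 km/h


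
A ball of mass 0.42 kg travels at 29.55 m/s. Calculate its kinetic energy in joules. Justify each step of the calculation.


KE = 0.5 * m * v^2
KE = 0.5 * 0.42 * 29.55^2
KE = 0.5 * 0.42 * 873.2025 = 183.3725 J

183.3725 J


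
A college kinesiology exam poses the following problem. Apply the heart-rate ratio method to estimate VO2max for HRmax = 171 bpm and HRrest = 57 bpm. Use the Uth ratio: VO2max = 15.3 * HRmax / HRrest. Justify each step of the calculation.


VO2max = 15.3 * HRmax / HRrest
VO2max = 15.3 * 171 / 57
VO2max = 2616.3 / 57 = 45.9 mL/kg/min

45.9 mL/kg/min


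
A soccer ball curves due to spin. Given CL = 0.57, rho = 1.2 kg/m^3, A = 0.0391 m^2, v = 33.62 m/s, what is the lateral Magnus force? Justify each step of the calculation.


FM = 0.5 * CL * rho * A * v^2
FM = 0.5 * 0.57 * 1.2 * 0.0391 * 33.62^2
v^2 = 1130.3044
FM = 0.5 * 0.57 * 1.2 * 0.0391 * 1130.3044 = 15.1147 N

15.1147 N


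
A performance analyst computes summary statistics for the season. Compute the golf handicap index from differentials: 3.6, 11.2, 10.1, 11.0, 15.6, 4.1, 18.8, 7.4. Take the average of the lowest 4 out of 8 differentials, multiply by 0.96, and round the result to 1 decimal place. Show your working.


All differentials: 3.6, 11.2, 10.1, 11.0, 15.6, 4.1, 18.8, 7.4
Sorted: 3.6, 4.1, 7.4, 10.1, 11.0, 11.2, 15.6, 18.8
Best 4: 3.6, 4.1, 7.4, 10.1
Average of best = 25.2 / 4 = 6.3
Raw index = 6.3 * 0.96 = 6.048
Handicap index = round(6.048, 1) = 6.0

6.0


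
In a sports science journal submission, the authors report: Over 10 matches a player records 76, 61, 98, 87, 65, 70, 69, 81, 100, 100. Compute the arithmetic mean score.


Average = sum / n
Sum = 807
Average = 807 / 10 = 80.7

80.7


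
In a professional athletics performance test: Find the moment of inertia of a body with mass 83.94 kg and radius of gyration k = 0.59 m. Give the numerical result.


I = m * k^2
I = 83.94 * 0.59^2
I = 83.94 * 0.3481 = 29.2195 kg*m^2

29.2195 kg*m^2


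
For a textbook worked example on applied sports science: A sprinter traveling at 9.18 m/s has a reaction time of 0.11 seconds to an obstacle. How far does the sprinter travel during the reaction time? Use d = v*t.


d = v * t
d = 9.18 * 0.11
d = 1.0098 m

1.0098 m


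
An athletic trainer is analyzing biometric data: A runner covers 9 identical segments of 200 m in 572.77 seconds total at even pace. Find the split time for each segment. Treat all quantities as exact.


Split time = total_time / n_laps = 572.77 / 9
Split time = 63.6411 s per lap

63.6411 s
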